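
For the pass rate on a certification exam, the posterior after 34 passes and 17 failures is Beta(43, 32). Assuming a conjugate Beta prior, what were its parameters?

Beta is conjugate to the binomial likelihood: posterior = Beta(α+s, β+f).
So α = 43 − 34 = 9 and β = 32 − 17 = 15.

Beta(9, 15)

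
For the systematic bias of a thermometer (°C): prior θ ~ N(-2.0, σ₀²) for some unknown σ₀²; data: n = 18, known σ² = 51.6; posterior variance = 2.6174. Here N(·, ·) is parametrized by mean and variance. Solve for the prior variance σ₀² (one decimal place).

Posterior precision equals prior precision plus data precision: 1/σ_n² = 1/σ₀² + n/σ².
So 1/σ₀² = 1/2.6174 − 18/51.6 = 0.382059 − 0.348837 = 0.033222.
Hence σ₀² = 1/0.033222 ≈ 30.1.

σ₀² = 30.1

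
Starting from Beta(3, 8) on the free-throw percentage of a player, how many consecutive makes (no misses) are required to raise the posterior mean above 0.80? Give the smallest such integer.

k = 30

After k makes and 0 misses the posterior is Beta(3+k, 8), with mean (3+k)/(3+8+k).
Set (3+k)/(11+k) > 0.80 and solve: k > (0.80·11 − 3)/(1 − 0.80) = 29.000.
The smallest integer exceeding 29.000 is 30, and checking k=30: (33)/(41) = 0.8049 > 0.80.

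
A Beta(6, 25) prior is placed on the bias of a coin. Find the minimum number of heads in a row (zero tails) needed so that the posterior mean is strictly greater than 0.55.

After k heads and 0 tails the posterior is Beta(6+k, 25), with mean (6+k)/(6+25+k).
Set (6+k)/(31+k) > 0.55 and solve: k > (0.55·31 − 6)/(1 − 0.55) = 24.556.
The smallest integer exceeding 24.556 is 25, and checking k=25: (31)/(56) = 0.5536 > 0.55.

k = 25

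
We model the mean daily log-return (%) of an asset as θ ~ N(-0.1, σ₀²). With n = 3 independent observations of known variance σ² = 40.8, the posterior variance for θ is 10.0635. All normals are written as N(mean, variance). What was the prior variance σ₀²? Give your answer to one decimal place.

σ₀² = 38.7

For the Normal–Normal model with known σ², precisions add: τ_n = τ₀ + n/σ².
So 1/σ₀² = 1/10.0635 − 3/40.8 = 0.099369 − 0.073529 = 0.025840.
Hence σ₀² = 1/0.025840 ≈ 38.7.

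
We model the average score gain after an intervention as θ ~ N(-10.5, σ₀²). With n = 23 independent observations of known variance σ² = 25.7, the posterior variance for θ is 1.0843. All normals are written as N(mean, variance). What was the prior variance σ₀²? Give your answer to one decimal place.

σ₀² = 36.6

For the Normal–Normal model with known σ², precisions add: τ_n = τ₀ + n/σ².
So 1/σ₀² = 1/1.0843 − 23/25.7 = 0.922254 − 0.894942 = 0.027312.
Hence σ₀² = 1/0.027312 ≈ 36.6.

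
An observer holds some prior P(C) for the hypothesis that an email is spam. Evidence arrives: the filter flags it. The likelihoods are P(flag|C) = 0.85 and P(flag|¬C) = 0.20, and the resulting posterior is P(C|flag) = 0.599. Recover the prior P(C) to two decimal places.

Bayes' rule in odds form gives O(C|E) = O(C)·[P(E|C)/P(E|¬C)], hence O(C) = O(C|E)/LR.
Posterior odds = 0.599/(1−0.599) = 1.4938. LR = 0.85/0.20 = 4.2500.
Prior odds = 1.4938/4.2500 = 0.3515, so P(C) = 0.3515/(1+0.3515) ≈ 0.26.

P(C) = 0.26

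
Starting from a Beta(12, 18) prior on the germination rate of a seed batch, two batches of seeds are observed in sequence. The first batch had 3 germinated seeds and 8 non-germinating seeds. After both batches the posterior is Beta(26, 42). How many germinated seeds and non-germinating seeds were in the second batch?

Because Beta–binomial updating is additive in the counts, the combined data contributed (α_post−α_prior, β_post−β_prior) successes and failures.
Total across both batches: 26−12=14 germinated seeds, 42−18=24 non-germinating seeds.
Subtract the first batch: 14−3=11 germinated seeds and 24−8=16 non-germinating seeds.

11 germinated seeds and 16 non-germinating seeds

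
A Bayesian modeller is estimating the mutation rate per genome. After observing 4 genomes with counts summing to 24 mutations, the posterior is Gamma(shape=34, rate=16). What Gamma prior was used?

Gamma(shape=10, rate=12)

A Gamma(α, β) prior (rate parametrization) on a Poisson rate with n observations summing to S gives posterior Gamma(α+S, β+n).
So α = 34 − 24 = 10 and β = 16 − 4 = 12.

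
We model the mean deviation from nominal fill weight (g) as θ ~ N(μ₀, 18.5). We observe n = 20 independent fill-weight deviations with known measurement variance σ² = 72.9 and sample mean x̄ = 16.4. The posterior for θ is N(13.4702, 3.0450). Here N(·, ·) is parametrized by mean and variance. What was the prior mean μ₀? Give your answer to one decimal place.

μ₀ = -1.4

With known observation variance, the Normal–Normal posterior has precision τ_n = τ₀ + n/σ² and mean μ_n = (τ₀μ₀ + (n/σ²)x̄)/τ_n.
Here τ₀ = 1/18.5 = 0.054054 and τ_data = 20/72.9 = 0.274348, so τ_n = 0.328402.
Rearranging for μ₀: μ₀ = (μ_n·τ_n − τ_data·x̄)/τ₀ = (13.4702·0.328402 − 0.274348·16.4) / 0.054054 = -0.075667/0.054054 ≈ -1.4.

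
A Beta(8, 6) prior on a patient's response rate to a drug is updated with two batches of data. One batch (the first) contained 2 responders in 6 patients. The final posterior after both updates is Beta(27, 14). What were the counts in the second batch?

Sequential conjugate updates are equivalent to a single update on the pooled data, so total successes = posterior α − prior α and total failures = posterior β − prior β.
Total across both batches: 27−8=19 responders, 14−6=8 non-responders.
Subtract the first batch: 19−2=17 responders and 8−4=4 non-responders.

17 responders and 4 non-responders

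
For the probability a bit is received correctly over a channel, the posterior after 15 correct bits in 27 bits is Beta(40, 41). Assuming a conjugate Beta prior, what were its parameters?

A Beta(α, β) prior with s successes and f failures in binomial data gives a Beta(α+s, β+f) posterior.
So α = 40 − 15 = 25 and β = 41 − 12 = 29.

Beta(25, 29)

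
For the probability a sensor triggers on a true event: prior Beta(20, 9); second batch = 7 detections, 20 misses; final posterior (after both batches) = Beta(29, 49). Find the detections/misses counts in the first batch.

Sequential conjugate updates are equivalent to a single update on the pooled data, so total successes = posterior α − prior α and total failures = posterior β − prior β.
Total across both batches: 29−20=9 detections, 49−9=40 misses.
Subtract the second batch: 9−7=2 detections and 40−20=20 misses.

2 detections and 20 misses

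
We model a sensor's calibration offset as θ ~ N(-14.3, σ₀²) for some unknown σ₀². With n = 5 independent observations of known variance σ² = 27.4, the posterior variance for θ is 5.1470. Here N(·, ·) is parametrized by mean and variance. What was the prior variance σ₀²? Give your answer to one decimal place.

σ₀² = 84.7

Posterior precision equals prior precision plus data precision: 1/σ_n² = 1/σ₀² + n/σ².
So 1/σ₀² = 1/5.1470 − 5/27.4 = 0.194288 − 0.182482 = 0.011806.
Hence σ₀² = 1/0.011806 ≈ 84.7.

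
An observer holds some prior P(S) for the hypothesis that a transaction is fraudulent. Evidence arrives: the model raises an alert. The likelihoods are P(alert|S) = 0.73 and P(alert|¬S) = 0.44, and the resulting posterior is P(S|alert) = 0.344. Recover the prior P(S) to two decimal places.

In odds form, posterior odds = prior odds × likelihood ratio, so prior odds = posterior odds ÷ LR.
Posterior odds = 0.344/(1−0.344) = 0.5244. LR = 0.73/0.44 = 1.6591.
Prior odds = 0.5244/1.6591 = 0.3161, so P(S) = 0.3161/(1+0.3161) ≈ 0.24.

P(S) = 0.24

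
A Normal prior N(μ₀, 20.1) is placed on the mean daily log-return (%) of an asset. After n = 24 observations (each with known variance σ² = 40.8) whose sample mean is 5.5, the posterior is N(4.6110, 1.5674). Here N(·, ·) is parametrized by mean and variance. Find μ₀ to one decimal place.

With known observation variance, the Normal–Normal posterior has precision τ_n = τ₀ + n/σ² and mean μ_n = (τ₀μ₀ + (n/σ²)x̄)/τ_n.
Here τ₀ = 1/20.1 = 0.049751 and τ_data = 24/40.8 = 0.588235, so τ_n = 0.637986.
Rearranging for μ₀: μ₀ = (μ_n·τ_n − τ_data·x̄)/τ₀ = (4.6110·0.637986 − 0.588235·5.5) / 0.049751 = -0.293539/0.049751 ≈ -5.9.

μ₀ = -5.9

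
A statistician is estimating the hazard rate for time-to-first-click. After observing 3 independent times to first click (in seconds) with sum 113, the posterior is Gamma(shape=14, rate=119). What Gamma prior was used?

Gamma–exponential conjugacy: posterior shape = α + n, posterior rate = β + Σtᵢ.
So α = 14 − 3 = 11 and β = 119 − 113 = 6.

Gamma(shape=11, rate=6)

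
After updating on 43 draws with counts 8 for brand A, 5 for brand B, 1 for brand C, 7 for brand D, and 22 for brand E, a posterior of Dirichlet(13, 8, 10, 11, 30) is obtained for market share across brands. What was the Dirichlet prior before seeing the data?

For a Dirichlet(α) prior with multinomial counts c, the posterior is Dirichlet(α + c) componentwise.
Subtract each count from the matching posterior parameter: 13−8=5, 8−5=3, 10−1=9, 11−7=4, 30−22=8.

Dirichlet(5, 3, 9, 4, 8)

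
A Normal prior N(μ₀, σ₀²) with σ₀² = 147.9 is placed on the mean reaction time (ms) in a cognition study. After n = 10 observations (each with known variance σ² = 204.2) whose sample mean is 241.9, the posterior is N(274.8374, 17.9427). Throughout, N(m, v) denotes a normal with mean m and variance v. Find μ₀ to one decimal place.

μ₀ = 513.4

The posterior mean is a precision-weighted average: μ_n = (τ₀μ₀ + τ_data·x̄)/(τ₀+τ_data), with τ₀=1/σ₀² and τ_data=n/σ².
Here τ₀ = 1/147.9 = 0.006761 and τ_data = 10/204.2 = 0.048972, so τ_n = 0.055733.
Rearranging for μ₀: μ₀ = (μ_n·τ_n − τ_data·x̄)/τ₀ = (274.8374·0.055733 − 0.048972·241.9) / 0.006761 = 3.471186/0.006761 ≈ 513.4.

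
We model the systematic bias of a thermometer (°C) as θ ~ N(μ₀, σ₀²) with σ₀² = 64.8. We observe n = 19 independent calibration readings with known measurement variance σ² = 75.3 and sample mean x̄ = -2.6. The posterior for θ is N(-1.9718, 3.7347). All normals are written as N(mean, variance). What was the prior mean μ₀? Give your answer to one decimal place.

The posterior mean is a precision-weighted average: μ_n = (τ₀μ₀ + τ_data·x̄)/(τ₀+τ_data), with τ₀=1/σ₀² and τ_data=n/σ².
Here τ₀ = 1/64.8 = 0.015432 and τ_data = 19/75.3 = 0.252324, so τ_n = 0.267756.
Rearranging for μ₀: μ₀ = (μ_n·τ_n − τ_data·x̄)/τ₀ = (-1.9718·0.267756 − 0.252324·-2.6) / 0.015432 = 0.128081/0.015432 ≈ 8.3.

μ₀ = 8.3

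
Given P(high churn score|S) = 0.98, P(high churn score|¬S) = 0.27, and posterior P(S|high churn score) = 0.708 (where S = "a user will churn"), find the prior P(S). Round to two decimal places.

P(S) = 0.40

In odds form, posterior odds = prior odds × likelihood ratio, so prior odds = posterior odds ÷ LR.
Posterior odds = 0.708/(1−0.708) = 2.4247. LR = 0.98/0.27 = 3.6296.
Prior odds = 2.4247/3.6296 = 0.6680, so P(S) = 0.6680/(1+0.6680) ≈ 0.40.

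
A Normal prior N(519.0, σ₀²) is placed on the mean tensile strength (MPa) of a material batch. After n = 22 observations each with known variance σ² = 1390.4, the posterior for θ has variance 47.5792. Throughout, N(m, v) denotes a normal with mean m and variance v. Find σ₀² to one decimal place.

σ₀² = 192.5

For the Normal–Normal model with known σ², precisions add: τ_n = τ₀ + n/σ².
So 1/σ₀² = 1/47.5792 − 22/1390.4 = 0.021018 − 0.015823 = 0.005195.
Hence σ₀² = 1/0.005195 ≈ 192.5.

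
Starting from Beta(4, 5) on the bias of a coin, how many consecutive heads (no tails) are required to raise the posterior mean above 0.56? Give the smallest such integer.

k = 3

After k heads and 0 tails the posterior is Beta(4+k, 5), with mean (4+k)/(4+5+k).
Set (4+k)/(9+k) > 0.56 and solve: k > (0.56·9 − 4)/(1 − 0.56) = 2.364.
The smallest integer exceeding 2.364 is 3, and checking k=3: (7)/(12) = 0.5833 > 0.56.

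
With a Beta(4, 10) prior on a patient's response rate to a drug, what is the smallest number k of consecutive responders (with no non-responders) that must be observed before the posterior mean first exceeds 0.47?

k = 5

After k responders and 0 non-responders the posterior is Beta(4+k, 10), with mean (4+k)/(4+10+k).
Set (4+k)/(14+k) > 0.47 and solve: k > (0.47·14 − 4)/(1 − 0.47) = 4.868.
The smallest integer exceeding 4.868 is 5.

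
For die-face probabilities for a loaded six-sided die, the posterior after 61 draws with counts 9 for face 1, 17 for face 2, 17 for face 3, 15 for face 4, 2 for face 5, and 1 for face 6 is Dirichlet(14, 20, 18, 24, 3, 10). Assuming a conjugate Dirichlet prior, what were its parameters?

For a Dirichlet(α) prior with multinomial counts c, the posterior is Dirichlet(α + c) componentwise.
Subtract each count from the matching posterior parameter: 14−9=5, 20−17=3, 18−17=1, 24−15=9, 3−2=1, 10−1=9.

Dirichlet(5, 3, 1, 9, 1, 9)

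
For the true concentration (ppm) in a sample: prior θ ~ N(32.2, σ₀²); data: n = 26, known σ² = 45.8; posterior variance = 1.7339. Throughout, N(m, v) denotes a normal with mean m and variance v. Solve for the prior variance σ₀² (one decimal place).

σ₀² = 110.5

For the Normal–Normal model with known σ², precisions add: τ_n = τ₀ + n/σ².
So 1/σ₀² = 1/1.7339 − 26/45.8 = 0.576735 − 0.567686 = 0.009049.
Hence σ₀² = 1/0.009049 ≈ 110.5.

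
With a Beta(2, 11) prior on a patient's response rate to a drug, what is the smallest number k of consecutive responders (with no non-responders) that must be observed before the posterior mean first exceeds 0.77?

k = 35

After k responders and 0 non-responders the posterior is Beta(2+k, 11), with mean (2+k)/(2+11+k).
Set (2+k)/(13+k) > 0.77 and solve: k > (0.77·13 − 2)/(1 − 0.77) = 34.826.
The smallest integer exceeding 34.826 is 35, and checking k=35: (37)/(48) = 0.7708 > 0.77.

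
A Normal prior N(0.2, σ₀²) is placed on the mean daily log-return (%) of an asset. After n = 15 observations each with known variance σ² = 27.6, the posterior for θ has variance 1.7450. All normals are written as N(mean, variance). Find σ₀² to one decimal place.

Posterior precision equals prior precision plus data precision: 1/σ_n² = 1/σ₀² + n/σ².
So 1/σ₀² = 1/1.7450 − 15/27.6 = 0.573066 − 0.543478 = 0.029588.
Hence σ₀² = 1/0.029588 ≈ 33.8.

σ₀² = 33.8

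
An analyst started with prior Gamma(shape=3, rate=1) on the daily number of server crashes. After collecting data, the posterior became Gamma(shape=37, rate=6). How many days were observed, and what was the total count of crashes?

Gamma–Poisson conjugacy: posterior shape = α + Σxᵢ, posterior rate = β + n.
Matching: Σxᵢ = 37 − 3 = 34 and n = 6 − 1 = 5.

n = 5 days with total 34 crashes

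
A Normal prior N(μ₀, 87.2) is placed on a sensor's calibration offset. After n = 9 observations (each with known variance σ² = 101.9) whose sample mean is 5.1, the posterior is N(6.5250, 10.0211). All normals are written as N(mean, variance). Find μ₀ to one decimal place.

μ₀ = 17.5

With known observation variance, the Normal–Normal posterior has precision τ_n = τ₀ + n/σ² and mean μ_n = (τ₀μ₀ + (n/σ²)x̄)/τ_n.
Here τ₀ = 1/87.2 = 0.011468 and τ_data = 9/101.9 = 0.088322, so τ_n = 0.099790.
Rearranging for μ₀: μ₀ = (μ_n·τ_n − τ_data·x̄)/τ₀ = (6.5250·0.099790 − 0.088322·5.1) / 0.011468 = 0.200688/0.011468 ≈ 17.5.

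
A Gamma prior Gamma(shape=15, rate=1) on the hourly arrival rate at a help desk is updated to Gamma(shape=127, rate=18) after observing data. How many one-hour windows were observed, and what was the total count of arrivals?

Gamma–Poisson conjugacy: posterior shape = α + Σxᵢ, posterior rate = β + n.
Matching: Σxᵢ = 127 − 15 = 112 and n = 18 − 1 = 17.

n = 17 one-hour windows with total 112 arrivals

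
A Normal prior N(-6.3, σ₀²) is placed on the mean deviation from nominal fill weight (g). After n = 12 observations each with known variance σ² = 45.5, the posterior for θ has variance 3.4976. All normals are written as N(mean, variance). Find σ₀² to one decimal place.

σ₀² = 45.1

Posterior precision equals prior precision plus data precision: 1/σ_n² = 1/σ₀² + n/σ².
So 1/σ₀² = 1/3.4976 − 12/45.5 = 0.285910 − 0.263736 = 0.022174.
Hence σ₀² = 1/0.022174 ≈ 45.1.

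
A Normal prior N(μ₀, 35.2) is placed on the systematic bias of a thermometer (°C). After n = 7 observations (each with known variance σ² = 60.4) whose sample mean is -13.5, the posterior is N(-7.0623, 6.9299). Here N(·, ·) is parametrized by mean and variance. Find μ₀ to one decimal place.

μ₀ = 19.2

With known observation variance, the Normal–Normal posterior has precision τ_n = τ₀ + n/σ² and mean μ_n = (τ₀μ₀ + (n/σ²)x̄)/τ_n.
Here τ₀ = 1/35.2 = 0.028409 and τ_data = 7/60.4 = 0.115894, so τ_n = 0.144303.
Rearranging for μ₀: μ₀ = (μ_n·τ_n − τ_data·x̄)/τ₀ = (-7.0623·0.144303 − 0.115894·-13.5) / 0.028409 = 0.545458/0.028409 ≈ 19.2.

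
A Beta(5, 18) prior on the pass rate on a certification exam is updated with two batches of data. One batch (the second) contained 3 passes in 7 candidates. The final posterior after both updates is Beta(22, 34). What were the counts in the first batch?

14 passes and 12 failures

Sequential conjugate updates are equivalent to a single update on the pooled data, so total successes = posterior α − prior α and total failures = posterior β − prior β.
Total across both batches: 22−5=17 passes, 34−18=16 failures.
Subtract the second batch: 17−3=14 passes and 16−4=12 failures.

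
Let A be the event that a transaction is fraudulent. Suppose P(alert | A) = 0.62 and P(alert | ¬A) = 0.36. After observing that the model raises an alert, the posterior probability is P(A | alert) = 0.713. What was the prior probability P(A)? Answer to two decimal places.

P(A) = 0.59

In odds form, posterior odds = prior odds × likelihood ratio, so prior odds = posterior odds ÷ LR.
Posterior odds = 0.713/(1−0.713) = 2.4843. LR = 0.62/0.36 = 1.7222.
Prior odds = 2.4843/1.7222 = 1.4425, so P(A) = 1.4425/(1+1.4425) ≈ 0.59.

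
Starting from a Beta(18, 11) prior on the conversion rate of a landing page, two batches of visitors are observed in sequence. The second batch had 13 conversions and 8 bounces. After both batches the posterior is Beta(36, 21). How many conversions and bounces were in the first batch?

Sequential conjugate updates are equivalent to a single update on the pooled data, so total successes = posterior α − prior α and total failures = posterior β − prior β.
Total across both batches: 36−18=18 conversions, 21−11=10 bounces.
Subtract the second batch: 18−13=5 conversions and 10−8=2 bounces.

5 conversions and 2 bounces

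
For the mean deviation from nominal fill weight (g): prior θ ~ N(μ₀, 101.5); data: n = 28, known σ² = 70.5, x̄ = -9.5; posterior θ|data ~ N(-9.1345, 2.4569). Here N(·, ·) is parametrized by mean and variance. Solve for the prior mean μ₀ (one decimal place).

μ₀ = 5.6

With known observation variance, the Normal–Normal posterior has precision τ_n = τ₀ + n/σ² and mean μ_n = (τ₀μ₀ + (n/σ²)x̄)/τ_n.
Here τ₀ = 1/101.5 = 0.009852 and τ_data = 28/70.5 = 0.397163, so τ_n = 0.407015.
Rearranging for μ₀: μ₀ = (μ_n·τ_n − τ_data·x̄)/τ₀ = (-9.1345·0.407015 − 0.397163·-9.5) / 0.009852 = 0.055170/0.009852 ≈ 5.6.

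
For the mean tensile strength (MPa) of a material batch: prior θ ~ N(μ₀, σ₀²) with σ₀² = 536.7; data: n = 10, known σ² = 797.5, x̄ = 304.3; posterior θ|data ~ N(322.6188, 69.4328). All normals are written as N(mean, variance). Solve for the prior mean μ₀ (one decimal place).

μ₀ = 445.9

With known observation variance, the Normal–Normal posterior has precision τ_n = τ₀ + n/σ² and mean μ_n = (τ₀μ₀ + (n/σ²)x̄)/τ_n.
Here τ₀ = 1/536.7 = 0.001863 and τ_data = 10/797.5 = 0.012539, so τ_n = 0.014402.
Rearranging for μ₀: μ₀ = (μ_n·τ_n − τ_data·x̄)/τ₀ = (322.6188·0.014402 − 0.012539·304.3) / 0.001863 = 0.830738/0.001863 ≈ 445.9.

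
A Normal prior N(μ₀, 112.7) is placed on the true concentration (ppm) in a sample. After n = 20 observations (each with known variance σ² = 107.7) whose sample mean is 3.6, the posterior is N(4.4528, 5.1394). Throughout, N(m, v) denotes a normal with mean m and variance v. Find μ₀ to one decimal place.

μ₀ = 22.3

The posterior mean is a precision-weighted average: μ_n = (τ₀μ₀ + τ_data·x̄)/(τ₀+τ_data), with τ₀=1/σ₀² and τ_data=n/σ².
Here τ₀ = 1/112.7 = 0.008873 and τ_data = 20/107.7 = 0.185701, so τ_n = 0.194574.
Rearranging for μ₀: μ₀ = (μ_n·τ_n − τ_data·x̄)/τ₀ = (4.4528·0.194574 − 0.185701·3.6) / 0.008873 = 0.197876/0.008873 ≈ 22.3.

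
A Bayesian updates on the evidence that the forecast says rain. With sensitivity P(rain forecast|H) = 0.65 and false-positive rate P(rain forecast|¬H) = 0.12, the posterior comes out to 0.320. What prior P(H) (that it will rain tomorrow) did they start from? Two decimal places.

In odds form, posterior odds = prior odds × likelihood ratio, so prior odds = posterior odds ÷ LR.
Posterior odds = 0.320/(1−0.320) = 0.4706. LR = 0.65/0.12 = 5.4167.
Prior odds = 0.4706/5.4167 = 0.0869, so P(H) = 0.0869/(1+0.0869) ≈ 0.08.

P(H) = 0.08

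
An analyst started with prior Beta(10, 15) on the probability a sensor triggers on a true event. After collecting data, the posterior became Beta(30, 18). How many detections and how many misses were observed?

Beta is conjugate to the binomial likelihood: posterior = Beta(a+s, b+f).
So s = 30 − 10 = 20 and f = 18 − 15 = 3.

20 detections and 3 misses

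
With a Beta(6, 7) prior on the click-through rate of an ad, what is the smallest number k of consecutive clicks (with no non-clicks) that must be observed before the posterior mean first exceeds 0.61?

k = 5

After k clicks and 0 non-clicks the posterior is Beta(6+k, 7), with mean (6+k)/(6+7+k).
Set (6+k)/(13+k) > 0.61 and solve: k > (0.61·13 − 6)/(1 − 0.61) = 4.949.
The smallest integer exceeding 4.949 is 5.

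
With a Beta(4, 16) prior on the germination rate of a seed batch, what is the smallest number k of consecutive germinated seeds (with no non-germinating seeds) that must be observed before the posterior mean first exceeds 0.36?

After k germinated seeds and 0 non-germinating seeds the posterior is Beta(4+k, 16), with mean (4+k)/(4+16+k).
Set (4+k)/(20+k) > 0.36 and solve: k > (0.36·20 − 4)/(1 − 0.36) = 5.000.
The smallest integer exceeding 5.000 is 6, and checking k=6: (10)/(26) = 0.3846 > 0.36.

k = 6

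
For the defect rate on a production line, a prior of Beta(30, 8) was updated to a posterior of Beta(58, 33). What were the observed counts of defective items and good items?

28 defective items and 25 good items

Beta is conjugate to the binomial likelihood: posterior = Beta(α+s, β+f).
So s = 58 − 30 = 28 and f = 33 − 8 = 25.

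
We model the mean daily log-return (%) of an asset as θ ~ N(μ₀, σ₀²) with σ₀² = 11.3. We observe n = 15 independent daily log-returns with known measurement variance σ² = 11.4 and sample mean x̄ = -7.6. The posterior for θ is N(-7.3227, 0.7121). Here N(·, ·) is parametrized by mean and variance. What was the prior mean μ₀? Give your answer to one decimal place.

The posterior mean is a precision-weighted average: μ_n = (τ₀μ₀ + τ_data·x̄)/(τ₀+τ_data), with τ₀=1/σ₀² and τ_data=n/σ².
Here τ₀ = 1/11.3 = 0.088496 and τ_data = 15/11.4 = 1.315789, so τ_n = 1.404285.
Rearranging for μ₀: μ₀ = (μ_n·τ_n − τ_data·x̄)/τ₀ = (-7.3227·1.404285 − 1.315789·-7.6) / 0.088496 = -0.283161/0.088496 ≈ -3.2.

μ₀ = -3.2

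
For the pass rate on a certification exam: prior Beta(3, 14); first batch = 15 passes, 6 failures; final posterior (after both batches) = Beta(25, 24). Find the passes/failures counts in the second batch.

Because Beta–binomial updating is additive in the counts, the combined data contributed (α_post−α_prior, β_post−β_prior) successes and failures.
Total across both batches: 25−3=22 passes, 24−14=10 failures.
Subtract the first batch: 22−15=7 passes and 10−6=4 failures.

7 passes and 4 failures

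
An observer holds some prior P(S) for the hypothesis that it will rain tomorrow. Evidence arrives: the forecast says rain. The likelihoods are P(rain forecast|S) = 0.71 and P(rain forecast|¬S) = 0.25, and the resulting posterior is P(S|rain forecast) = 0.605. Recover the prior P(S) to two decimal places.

Bayes' rule in odds form gives O(S|E) = O(S)·[P(E|S)/P(E|¬S)], hence O(S) = O(S|E)/LR.
Posterior odds = 0.605/(1−0.605) = 1.5316. LR = 0.71/0.25 = 2.8400.
Prior odds = 1.5316/2.8400 = 0.5393, so P(S) = 0.5393/(1+0.5393) ≈ 0.35.

P(S) = 0.35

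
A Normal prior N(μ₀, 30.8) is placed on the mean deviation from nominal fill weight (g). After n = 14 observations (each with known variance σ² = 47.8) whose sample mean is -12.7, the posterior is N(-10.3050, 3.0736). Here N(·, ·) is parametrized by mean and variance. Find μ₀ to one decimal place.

The posterior mean is a precision-weighted average: μ_n = (τ₀μ₀ + τ_data·x̄)/(τ₀+τ_data), with τ₀=1/σ₀² and τ_data=n/σ².
Here τ₀ = 1/30.8 = 0.032468 and τ_data = 14/47.8 = 0.292887, so τ_n = 0.325355.
Rearranging for μ₀: μ₀ = (μ_n·τ_n − τ_data·x̄)/τ₀ = (-10.3050·0.325355 − 0.292887·-12.7) / 0.032468 = 0.366882/0.032468 ≈ 11.3.

μ₀ = 11.3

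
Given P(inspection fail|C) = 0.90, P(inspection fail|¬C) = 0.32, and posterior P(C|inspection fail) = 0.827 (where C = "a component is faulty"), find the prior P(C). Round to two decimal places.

P(C) = 0.63

In odds form, posterior odds = prior odds × likelihood ratio, so prior odds = posterior odds ÷ LR.
Posterior odds = 0.827/(1−0.827) = 4.7803. LR = 0.90/0.32 = 2.8125.
Prior odds = 4.7803/2.8125 = 1.6997, so P(C) = 1.6997/(1+1.6997) ≈ 0.63.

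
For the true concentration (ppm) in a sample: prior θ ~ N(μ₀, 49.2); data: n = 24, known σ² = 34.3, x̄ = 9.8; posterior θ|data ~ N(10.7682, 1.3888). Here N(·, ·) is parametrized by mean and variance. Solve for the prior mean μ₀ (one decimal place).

With known observation variance, the Normal–Normal posterior has precision τ_n = τ₀ + n/σ² and mean μ_n = (τ₀μ₀ + (n/σ²)x̄)/τ_n.
Here τ₀ = 1/49.2 = 0.020325 and τ_data = 24/34.3 = 0.699708, so τ_n = 0.720033.
Rearranging for μ₀: μ₀ = (μ_n·τ_n − τ_data·x̄)/τ₀ = (10.7682·0.720033 − 0.699708·9.8) / 0.020325 = 0.896321/0.020325 ≈ 44.1.

μ₀ = 44.1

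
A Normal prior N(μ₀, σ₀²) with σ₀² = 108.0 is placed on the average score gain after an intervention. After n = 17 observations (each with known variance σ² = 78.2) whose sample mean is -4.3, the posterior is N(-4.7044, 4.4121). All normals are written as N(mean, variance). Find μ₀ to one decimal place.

With known observation variance, the Normal–Normal posterior has precision τ_n = τ₀ + n/σ² and mean μ_n = (τ₀μ₀ + (n/σ²)x̄)/τ_n.
Here τ₀ = 1/108.0 = 0.009259 and τ_data = 17/78.2 = 0.217391, so τ_n = 0.226650.
Rearranging for μ₀: μ₀ = (μ_n·τ_n − τ_data·x̄)/τ₀ = (-4.7044·0.226650 − 0.217391·-4.3) / 0.009259 = -0.131471/0.009259 ≈ -14.2.

μ₀ = -14.2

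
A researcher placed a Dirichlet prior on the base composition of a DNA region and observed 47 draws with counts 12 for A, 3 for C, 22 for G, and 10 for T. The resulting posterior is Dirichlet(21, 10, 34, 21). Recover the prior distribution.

For a Dirichlet(α) prior with multinomial counts c, the posterior is Dirichlet(α + c) componentwise.
Subtract each count from the matching posterior parameter: 21−12=9, 10−3=7, 34−22=12, 21−10=11.

Dirichlet(9, 7, 12, 11)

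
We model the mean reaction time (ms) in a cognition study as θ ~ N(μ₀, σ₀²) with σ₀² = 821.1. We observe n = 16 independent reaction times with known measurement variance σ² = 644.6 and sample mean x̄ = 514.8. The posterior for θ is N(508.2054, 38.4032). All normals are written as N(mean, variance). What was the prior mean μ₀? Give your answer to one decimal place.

With known observation variance, the Normal–Normal posterior has precision τ_n = τ₀ + n/σ² and mean μ_n = (τ₀μ₀ + (n/σ²)x̄)/τ_n.
Here τ₀ = 1/821.1 = 0.001218 and τ_data = 16/644.6 = 0.024822, so τ_n = 0.026040.
Rearranging for μ₀: μ₀ = (μ_n·τ_n − τ_data·x̄)/τ₀ = (508.2054·0.026040 − 0.024822·514.8) / 0.001218 = 0.455303/0.001218 ≈ 373.8.

μ₀ = 373.8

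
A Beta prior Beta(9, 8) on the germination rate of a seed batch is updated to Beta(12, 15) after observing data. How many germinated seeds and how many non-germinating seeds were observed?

3 germinated seeds and 7 non-germinating seeds

A Beta(a, b) prior with s successes and f failures in binomial data gives a Beta(a+s, b+f) posterior.
So s = 12 − 9 = 3 and f = 15 − 8 = 7.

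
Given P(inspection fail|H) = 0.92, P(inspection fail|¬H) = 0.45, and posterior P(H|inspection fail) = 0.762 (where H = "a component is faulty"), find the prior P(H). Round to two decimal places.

In odds form, posterior odds = prior odds × likelihood ratio, so prior odds = posterior odds ÷ LR.
Posterior odds = 0.762/(1−0.762) = 3.2017. LR = 0.92/0.45 = 2.0444.
Prior odds = 3.2017/2.0444 = 1.5661, so P(H) = 1.5661/(1+1.5661) ≈ 0.61.

P(H) = 0.61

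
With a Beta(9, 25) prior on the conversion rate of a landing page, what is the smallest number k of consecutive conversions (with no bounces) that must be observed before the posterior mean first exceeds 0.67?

k = 42

After k conversions and 0 bounces the posterior is Beta(9+k, 25), with mean (9+k)/(9+25+k).
Set (9+k)/(34+k) > 0.67 and solve: k > (0.67·34 − 9)/(1 − 0.67) = 41.758.
The smallest integer exceeding 41.758 is 42, and checking k=42: (51)/(76) = 0.6711 > 0.67.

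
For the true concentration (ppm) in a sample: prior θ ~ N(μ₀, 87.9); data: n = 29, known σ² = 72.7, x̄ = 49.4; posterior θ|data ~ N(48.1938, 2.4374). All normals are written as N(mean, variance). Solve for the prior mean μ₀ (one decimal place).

With known observation variance, the Normal–Normal posterior has precision τ_n = τ₀ + n/σ² and mean μ_n = (τ₀μ₀ + (n/σ²)x̄)/τ_n.
Here τ₀ = 1/87.9 = 0.011377 and τ_data = 29/72.7 = 0.398900, so τ_n = 0.410277.
Rearranging for μ₀: μ₀ = (μ_n·τ_n − τ_data·x̄)/τ₀ = (48.1938·0.410277 − 0.398900·49.4) / 0.011377 = 0.067148/0.011377 ≈ 5.9.

μ₀ = 5.9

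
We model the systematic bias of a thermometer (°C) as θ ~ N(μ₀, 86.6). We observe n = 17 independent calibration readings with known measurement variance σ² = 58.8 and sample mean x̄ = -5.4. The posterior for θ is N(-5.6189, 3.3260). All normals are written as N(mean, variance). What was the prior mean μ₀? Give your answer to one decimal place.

With known observation variance, the Normal–Normal posterior has precision τ_n = τ₀ + n/σ² and mean μ_n = (τ₀μ₀ + (n/σ²)x̄)/τ_n.
Here τ₀ = 1/86.6 = 0.011547 and τ_data = 17/58.8 = 0.289116, so τ_n = 0.300663.
Rearranging for μ₀: μ₀ = (μ_n·τ_n − τ_data·x̄)/τ₀ = (-5.6189·0.300663 − 0.289116·-5.4) / 0.011547 = -0.128169/0.011547 ≈ -11.1.

μ₀ = -11.1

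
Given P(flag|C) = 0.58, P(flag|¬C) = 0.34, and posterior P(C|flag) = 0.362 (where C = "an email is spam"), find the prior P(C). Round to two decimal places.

In odds form, posterior odds = prior odds × likelihood ratio, so prior odds = posterior odds ÷ LR.
Posterior odds = 0.362/(1−0.362) = 0.5674. LR = 0.58/0.34 = 1.7059.
Prior odds = 0.5674/1.7059 = 0.3326, so P(C) = 0.3326/(1+0.3326) ≈ 0.25.

P(C) = 0.25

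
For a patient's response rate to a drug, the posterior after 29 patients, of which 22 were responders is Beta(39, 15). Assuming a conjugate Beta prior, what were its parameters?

Beta(17, 8)

Beta is conjugate to the binomial likelihood: posterior = Beta(α+s, β+f).
Subtract the data counts: 39−22=17, 15−7=8.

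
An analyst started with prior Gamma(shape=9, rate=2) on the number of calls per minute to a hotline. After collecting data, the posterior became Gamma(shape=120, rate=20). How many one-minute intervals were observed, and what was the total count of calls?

n = 18 one-minute intervals with total 111 calls

Gamma–Poisson conjugacy: posterior shape = α + Σxᵢ, posterior rate = β + n.
Matching: Σxᵢ = 120 − 9 = 111 and n = 20 − 2 = 18.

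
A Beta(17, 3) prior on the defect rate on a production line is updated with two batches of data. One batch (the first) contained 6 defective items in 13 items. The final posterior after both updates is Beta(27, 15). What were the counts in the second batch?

4 defective items and 5 good items

Because Beta–binomial updating is additive in the counts, the combined data contributed (α_post−α_prior, β_post−β_prior) successes and failures.
Total across both batches: 27−17=10 defective items, 15−3=12 good items.
Subtract the first batch: 10−6=4 defective items and 12−7=5 good items.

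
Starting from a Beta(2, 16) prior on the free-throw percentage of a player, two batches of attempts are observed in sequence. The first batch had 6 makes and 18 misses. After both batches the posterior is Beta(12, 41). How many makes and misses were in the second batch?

4 makes and 7 misses

Sequential conjugate updates are equivalent to a single update on the pooled data, so total successes = posterior α − prior α and total failures = posterior β − prior β.
Total across both batches: 12−2=10 makes, 41−16=25 misses.
Subtract the first batch: 10−6=4 makes and 25−18=7 misses.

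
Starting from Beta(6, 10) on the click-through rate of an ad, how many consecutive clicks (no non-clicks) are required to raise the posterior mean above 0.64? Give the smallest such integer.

After k clicks and 0 non-clicks the posterior is Beta(6+k, 10), with mean (6+k)/(6+10+k).
Set (6+k)/(16+k) > 0.64 and solve: k > (0.64·16 − 6)/(1 − 0.64) = 11.778.
The smallest integer exceeding 11.778 is 12.

k = 12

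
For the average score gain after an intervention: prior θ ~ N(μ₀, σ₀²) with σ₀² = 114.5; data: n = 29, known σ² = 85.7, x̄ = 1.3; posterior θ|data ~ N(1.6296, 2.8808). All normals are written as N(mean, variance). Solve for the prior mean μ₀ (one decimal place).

μ₀ = 14.4

The posterior mean is a precision-weighted average: μ_n = (τ₀μ₀ + τ_data·x̄)/(τ₀+τ_data), with τ₀=1/σ₀² and τ_data=n/σ².
Here τ₀ = 1/114.5 = 0.008734 and τ_data = 29/85.7 = 0.338390, so τ_n = 0.347124.
Rearranging for μ₀: μ₀ = (μ_n·τ_n − τ_data·x̄)/τ₀ = (1.6296·0.347124 − 0.338390·1.3) / 0.008734 = 0.125766/0.008734 ≈ 14.4.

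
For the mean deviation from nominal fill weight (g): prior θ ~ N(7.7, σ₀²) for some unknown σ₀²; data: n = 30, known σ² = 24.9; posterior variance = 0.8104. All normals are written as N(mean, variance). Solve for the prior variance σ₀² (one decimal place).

Posterior precision equals prior precision plus data precision: 1/σ_n² = 1/σ₀² + n/σ².
So 1/σ₀² = 1/0.8104 − 30/24.9 = 1.233959 − 1.204819 = 0.029140.
Hence σ₀² = 1/0.029140 ≈ 34.3.

σ₀² = 34.3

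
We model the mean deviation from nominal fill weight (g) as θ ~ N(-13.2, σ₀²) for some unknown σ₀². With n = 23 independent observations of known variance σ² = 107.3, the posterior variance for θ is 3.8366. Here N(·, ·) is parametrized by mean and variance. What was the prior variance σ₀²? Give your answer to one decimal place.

Posterior precision equals prior precision plus data precision: 1/σ_n² = 1/σ₀² + n/σ².
So 1/σ₀² = 1/3.8366 − 23/107.3 = 0.260647 − 0.214352 = 0.046295.
Hence σ₀² = 1/0.046295 ≈ 21.6.

σ₀² = 21.6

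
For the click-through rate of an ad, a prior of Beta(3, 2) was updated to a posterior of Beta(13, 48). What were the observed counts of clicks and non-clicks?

10 clicks and 46 non-clicks

A Beta(a, b) prior with s successes and f failures in binomial data gives a Beta(a+s, b+f) posterior.
Match parameters: s=13−3=10, f=48−2=46.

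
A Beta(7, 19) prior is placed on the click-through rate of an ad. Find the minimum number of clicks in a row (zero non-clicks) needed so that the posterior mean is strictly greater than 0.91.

After k clicks and 0 non-clicks the posterior is Beta(7+k, 19), with mean (7+k)/(7+19+k).
Set (7+k)/(26+k) > 0.91 and solve: k > (0.91·26 − 7)/(1 − 0.91) = 185.111.
The smallest integer exceeding 185.111 is 186.

k = 186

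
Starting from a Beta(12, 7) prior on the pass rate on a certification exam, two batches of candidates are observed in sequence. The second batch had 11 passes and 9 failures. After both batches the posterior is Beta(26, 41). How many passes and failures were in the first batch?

Sequential conjugate updates are equivalent to a single update on the pooled data, so total successes = posterior α − prior α and total failures = posterior β − prior β.
Total across both batches: 26−12=14 passes, 41−7=34 failures.
Subtract the second batch: 14−11=3 passes and 34−9=25 failures.

3 passes and 25 failures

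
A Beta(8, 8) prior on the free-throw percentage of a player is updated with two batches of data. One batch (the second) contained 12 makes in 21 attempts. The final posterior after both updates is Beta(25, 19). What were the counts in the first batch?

Sequential conjugate updates are equivalent to a single update on the pooled data, so total successes = posterior α − prior α and total failures = posterior β − prior β.
Total across both batches: 25−8=17 makes, 19−8=11 misses.
Subtract the second batch: 17−12=5 makes and 11−9=2 misses.

5 makes and 2 misses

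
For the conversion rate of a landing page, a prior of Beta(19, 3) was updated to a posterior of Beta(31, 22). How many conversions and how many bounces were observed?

12 conversions and 19 bounces

Beta is conjugate to the binomial likelihood: posterior = Beta(α+s, β+f).
So s = 31 − 19 = 12 and f = 22 − 3 = 19.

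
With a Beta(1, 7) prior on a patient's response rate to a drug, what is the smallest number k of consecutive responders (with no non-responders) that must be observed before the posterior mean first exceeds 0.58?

k = 9

After k responders and 0 non-responders the posterior is Beta(1+k, 7), with mean (1+k)/(1+7+k).
Set (1+k)/(8+k) > 0.58 and solve: k > (0.58·8 − 1)/(1 − 0.58) = 8.667.
The smallest integer exceeding 8.667 is 9.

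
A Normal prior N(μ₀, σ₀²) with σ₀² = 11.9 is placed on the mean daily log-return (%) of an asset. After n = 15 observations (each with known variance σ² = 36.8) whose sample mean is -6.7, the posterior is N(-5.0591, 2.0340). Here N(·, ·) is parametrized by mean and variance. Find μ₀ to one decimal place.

The posterior mean is a precision-weighted average: μ_n = (τ₀μ₀ + τ_data·x̄)/(τ₀+τ_data), with τ₀=1/σ₀² and τ_data=n/σ².
Here τ₀ = 1/11.9 = 0.084034 and τ_data = 15/36.8 = 0.407609, so τ_n = 0.491643.
Rearranging for μ₀: μ₀ = (μ_n·τ_n − τ_data·x̄)/τ₀ = (-5.0591·0.491643 − 0.407609·-6.7) / 0.084034 = 0.243709/0.084034 ≈ 2.9.

μ₀ = 2.9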